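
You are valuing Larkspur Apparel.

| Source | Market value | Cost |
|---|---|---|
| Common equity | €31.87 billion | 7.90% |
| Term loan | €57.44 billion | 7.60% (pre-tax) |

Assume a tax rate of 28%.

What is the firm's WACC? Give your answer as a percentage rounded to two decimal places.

6.34%

Total capital V = 31.87 + 57.44 = 89.31.
Equity: weight = 31.87/89.31 = 0.3568; cost = 7.9%.
Term loan: weight = 57.44/89.31 = 0.6432; after-tax cost = 7.6% × (1 − 28%) = 5.4720%.
WACC = 0.3568 × 7.9000% + 0.6432 × 5.4720% = 6.3384%.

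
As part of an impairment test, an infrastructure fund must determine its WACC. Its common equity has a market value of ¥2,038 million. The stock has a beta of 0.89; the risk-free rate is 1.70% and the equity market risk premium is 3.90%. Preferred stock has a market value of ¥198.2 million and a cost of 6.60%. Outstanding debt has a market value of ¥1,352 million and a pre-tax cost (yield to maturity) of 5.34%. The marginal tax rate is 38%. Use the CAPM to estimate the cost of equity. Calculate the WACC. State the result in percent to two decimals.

4.55%

Cost of equity via CAPM: Re = 1.7% + 0.89 × 3.9% = 5.1710%.
Total capital V = 2038 + 198.2 + 1352 = 3588.2.
Equity: weight = 2038/3588.2 = 0.5680; cost = 5.171%.
Preferred: weight = 198.2/3588.2 = 0.0552; cost = 6.6%.
Debt: weight = 1352/3588.2 = 0.3768; after-tax cost = 5.34% × (1 − 38%) = 3.3108%.
WACC = 0.5680 × 5.1710% + 0.0552 × 6.6000% + 0.3768 × 3.3108% = 4.5490%.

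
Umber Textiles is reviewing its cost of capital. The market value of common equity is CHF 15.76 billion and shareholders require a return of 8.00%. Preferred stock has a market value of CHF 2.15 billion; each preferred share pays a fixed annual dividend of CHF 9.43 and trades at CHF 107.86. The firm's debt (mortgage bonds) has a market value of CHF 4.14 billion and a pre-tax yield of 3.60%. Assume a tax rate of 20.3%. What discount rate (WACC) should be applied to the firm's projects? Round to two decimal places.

Cost of preferred: Rp = 9.43 / 107.86 = 8.7428%.
Total capital V = 15.76 + 2.15 + 4.14 = 22.05.
Equity: weight = 15.76/22.05 = 0.7147; cost = 8%.
Preferred: weight = 2.15/22.05 = 0.0975; cost = 8.7428%.
Mortgage bonds: weight = 4.14/22.05 = 0.1878; after-tax cost = 3.6% × (1 − 20.3%) = 2.8692%.
WACC = 0.7147 × 8.0000% + 0.0975 × 8.7428% + 0.1878 × 2.8692% = 7.1091%.

7.11%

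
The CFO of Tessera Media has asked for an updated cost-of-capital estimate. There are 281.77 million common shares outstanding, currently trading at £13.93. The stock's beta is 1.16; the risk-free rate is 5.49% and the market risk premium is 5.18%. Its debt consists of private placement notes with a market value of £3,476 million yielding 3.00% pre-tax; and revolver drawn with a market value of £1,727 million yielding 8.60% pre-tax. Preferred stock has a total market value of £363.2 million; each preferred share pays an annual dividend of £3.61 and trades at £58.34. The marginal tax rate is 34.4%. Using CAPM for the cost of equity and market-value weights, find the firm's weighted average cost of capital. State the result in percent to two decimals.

6.74%

Cost of equity via CAPM: Re = 5.49% + 1.16 × 5.18% = 11.4988%.
Cost of preferred: Rp = 3.61 / 58.34 = 6.1879%.
Market value of equity E = 13.93 × 281.77m = 3925.0561m.
Total capital V = 3925.0561 + 363.2 + 3476 + 1727 = 9491.2561.
Equity: weight = 3925.0561/9491.2561 = 0.4135; cost = 11.4988%.
Preferred: weight = 363.2/9491.2561 = 0.0383; cost = 6.1879%.
Private placement notes: weight = 3476/9491.2561 = 0.3662; after-tax cost = 3% × (1 − 34.4%) = 1.9680%.
Revolver drawn: weight = 1727/9491.2561 = 0.1820; after-tax cost = 8.6% × (1 − 34.4%) = 5.6416%.
WACC = 0.4135 × 11.4988% + 0.0383 × 6.1879% + 0.3662 × 1.9680% + 0.1820 × 5.6416% = 6.7393%.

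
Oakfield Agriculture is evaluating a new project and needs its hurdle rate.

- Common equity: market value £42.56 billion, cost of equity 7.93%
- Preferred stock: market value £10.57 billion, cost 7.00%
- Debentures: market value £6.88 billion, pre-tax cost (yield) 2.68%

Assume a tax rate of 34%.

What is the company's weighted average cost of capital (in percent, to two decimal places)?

7.06%

Total capital V = 42.56 + 10.57 + 6.88 = 60.01.
Equity: weight = 42.56/60.01 = 0.7092; cost = 7.93%.
Preferred: weight = 10.57/60.01 = 0.1761; cost = 7%.
Debentures: weight = 6.88/60.01 = 0.1146; after-tax cost = 2.68% × (1 − 34%) = 1.7688%.
WACC = 0.7092 × 7.9300% + 0.1761 × 7.0000% + 0.1146 × 1.7688% = 7.0598%.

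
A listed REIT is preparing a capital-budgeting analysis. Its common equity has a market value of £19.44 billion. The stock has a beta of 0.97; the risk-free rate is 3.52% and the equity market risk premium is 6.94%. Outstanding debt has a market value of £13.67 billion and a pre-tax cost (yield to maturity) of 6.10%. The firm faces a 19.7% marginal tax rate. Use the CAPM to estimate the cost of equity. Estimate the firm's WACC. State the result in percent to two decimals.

Cost of equity via CAPM: Re = 3.52% + 0.97 × 6.94% = 10.2518%.
Total capital V = 19.44 + 13.67 = 33.11.
Equity: weight = 19.44/33.11 = 0.5871; cost = 10.2518%.
Debt: weight = 13.67/33.11 = 0.4129; after-tax cost = 6.1% × (1 − 19.7%) = 4.8983%.
WACC = 0.5871 × 10.2518% + 0.4129 × 4.8983% = 8.0415%.

8.04%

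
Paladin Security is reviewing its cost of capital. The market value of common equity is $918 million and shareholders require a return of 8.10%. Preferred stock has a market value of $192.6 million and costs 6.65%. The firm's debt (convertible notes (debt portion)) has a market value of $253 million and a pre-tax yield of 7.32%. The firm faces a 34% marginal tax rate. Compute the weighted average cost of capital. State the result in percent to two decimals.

7.29%

Total capital V = 918 + 192.6 + 253 = 1363.6.
Equity: weight = 918/1363.6 = 0.6732; cost = 8.1%.
Preferred: weight = 192.6/1363.6 = 0.1412; cost = 6.65%.
Convertible notes (debt portion): weight = 253/1363.6 = 0.1855; after-tax cost = 7.32% × (1 − 34%) = 4.8312%.
WACC = 0.6732 × 8.1000% + 0.1412 × 6.6500% + 0.1855 × 4.8312% = 7.2887%.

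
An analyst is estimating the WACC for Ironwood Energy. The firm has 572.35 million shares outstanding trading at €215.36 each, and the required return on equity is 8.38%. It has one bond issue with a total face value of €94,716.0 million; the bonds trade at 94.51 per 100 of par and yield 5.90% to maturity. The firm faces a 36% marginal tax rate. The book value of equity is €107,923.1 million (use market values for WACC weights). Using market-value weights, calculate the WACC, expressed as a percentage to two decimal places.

6.44%

Market value of equity E = 215.36 × 572.35m = 123261.296m. Market value of debt D = 94716m × 94.51/100 = 89516.0916m.
Total capital V = 123261.296 + 89516.0916 = 212777.3876.
Equity: weight = 123261.296/212777.3876 = 0.5793; cost = 8.38%.
Bonds outstanding: weight = 89516.0916/212777.3876 = 0.4207; after-tax cost = 5.9% × (1 − 36%) = 3.7760%.
WACC = 0.5793 × 8.3800% + 0.4207 × 3.7760% = 6.4431%.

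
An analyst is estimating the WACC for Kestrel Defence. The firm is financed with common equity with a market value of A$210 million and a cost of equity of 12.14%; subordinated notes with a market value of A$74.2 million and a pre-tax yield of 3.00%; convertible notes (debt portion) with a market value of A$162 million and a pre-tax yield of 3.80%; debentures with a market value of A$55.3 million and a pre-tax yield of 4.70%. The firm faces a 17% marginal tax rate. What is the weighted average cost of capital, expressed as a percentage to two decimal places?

6.90%

Total capital V = 210 + 74.2 + 162 + 55.3 = 501.5.
Equity: weight = 210/501.5 = 0.4187; cost = 12.14%.
Subordinated notes: weight = 74.2/501.5 = 0.1480; after-tax cost = 3% × (1 − 17%) = 2.4900%.
Convertible notes (debt portion): weight = 162/501.5 = 0.3230; after-tax cost = 3.8% × (1 − 17%) = 3.1540%.
Debentures: weight = 55.3/501.5 = 0.1103; after-tax cost = 4.7% × (1 − 17%) = 3.9010%.
WACC = 0.4187 × 12.1400% + 0.1480 × 2.4900% + 0.3230 × 3.1540% + 0.1103 × 3.9010% = 6.9010%.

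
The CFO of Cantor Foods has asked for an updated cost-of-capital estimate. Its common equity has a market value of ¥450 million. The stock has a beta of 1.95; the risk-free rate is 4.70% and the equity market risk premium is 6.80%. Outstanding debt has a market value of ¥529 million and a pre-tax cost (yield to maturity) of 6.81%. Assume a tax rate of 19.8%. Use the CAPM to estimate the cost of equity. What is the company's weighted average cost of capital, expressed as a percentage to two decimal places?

Cost of equity via CAPM: Re = 4.7% + 1.95 × 6.8% = 17.9600%.
Total capital V = 450 + 529 = 979.
Equity: weight = 450/979 = 0.4597; cost = 17.96%.
Debt: weight = 529/979 = 0.5403; after-tax cost = 6.81% × (1 − 19.8%) = 5.4616%.
WACC = 0.4597 × 17.9600% + 0.5403 × 5.4616% = 11.2065%.

11.21%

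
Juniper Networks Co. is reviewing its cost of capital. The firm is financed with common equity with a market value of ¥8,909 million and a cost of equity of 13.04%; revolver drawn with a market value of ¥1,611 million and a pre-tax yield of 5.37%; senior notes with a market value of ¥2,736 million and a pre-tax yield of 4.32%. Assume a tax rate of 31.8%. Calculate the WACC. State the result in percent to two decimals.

9.82%

Total capital V = 8909 + 1611 + 2736 = 13256.
Equity: weight = 8909/13256 = 0.6721; cost = 13.04%.
Revolver drawn: weight = 1611/13256 = 0.1215; after-tax cost = 5.37% × (1 − 31.8%) = 3.6623%.
Senior notes: weight = 2736/13256 = 0.2064; after-tax cost = 4.32% × (1 − 31.8%) = 2.9462%.
WACC = 0.6721 × 13.0400% + 0.1215 × 3.6623% + 0.2064 × 2.9462% = 9.8170%.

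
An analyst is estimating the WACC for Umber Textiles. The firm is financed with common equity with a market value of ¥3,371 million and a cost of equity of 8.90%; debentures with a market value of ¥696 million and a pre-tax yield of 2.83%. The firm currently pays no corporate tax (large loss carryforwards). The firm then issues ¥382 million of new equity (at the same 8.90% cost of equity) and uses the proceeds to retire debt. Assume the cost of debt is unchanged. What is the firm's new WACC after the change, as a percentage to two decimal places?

8.43%

After the change:
Total capital V = 3753 + 314 = 4067.
Equity: weight = 3753/4067 = 0.9228; cost = 8.9%.
Debentures: weight = 314/4067 = 0.0772; after-tax cost = 2.83% × (1 − 0%) = 2.8300%.
WACC = 0.9228 × 8.9000% + 0.0772 × 2.8300% = 8.4314%.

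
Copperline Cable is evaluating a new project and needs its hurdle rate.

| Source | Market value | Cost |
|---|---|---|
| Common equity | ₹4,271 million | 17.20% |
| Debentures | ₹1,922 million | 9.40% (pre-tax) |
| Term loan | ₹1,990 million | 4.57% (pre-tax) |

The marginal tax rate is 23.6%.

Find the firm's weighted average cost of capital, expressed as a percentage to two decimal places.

Total capital V = 4271 + 1922 + 1990 = 8183.
Equity: weight = 4271/8183 = 0.5219; cost = 17.2%.
Debentures: weight = 1922/8183 = 0.2349; after-tax cost = 9.4% × (1 − 23.6%) = 7.1816%.
Term loan: weight = 1990/8183 = 0.2432; after-tax cost = 4.57% × (1 − 23.6%) = 3.4915%.
WACC = 0.5219 × 17.2000% + 0.2349 × 7.1816% + 0.2432 × 3.4915% = 11.5132%.

11.51%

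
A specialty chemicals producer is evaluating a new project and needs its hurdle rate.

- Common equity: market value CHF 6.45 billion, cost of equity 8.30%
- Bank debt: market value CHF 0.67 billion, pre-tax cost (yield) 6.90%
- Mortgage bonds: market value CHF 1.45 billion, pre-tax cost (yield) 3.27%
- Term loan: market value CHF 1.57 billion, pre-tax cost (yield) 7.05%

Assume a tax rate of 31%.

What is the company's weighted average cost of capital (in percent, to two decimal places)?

Total capital V = 6.45 + 0.67 + 1.45 + 1.57 = 10.14.
Equity: weight = 6.45/10.14 = 0.6361; cost = 8.3%.
Bank debt: weight = 0.67/10.14 = 0.0661; after-tax cost = 6.9% × (1 − 31%) = 4.7610%.
Mortgage bonds: weight = 1.45/10.14 = 0.1430; after-tax cost = 3.27% × (1 − 31%) = 2.2563%.
Term loan: weight = 1.57/10.14 = 0.1548; after-tax cost = 7.05% × (1 − 31%) = 4.8645%.
WACC = 0.6361 × 8.3000% + 0.0661 × 4.7610% + 0.1430 × 2.2563% + 0.1548 × 4.8645% = 6.6700%.

6.67%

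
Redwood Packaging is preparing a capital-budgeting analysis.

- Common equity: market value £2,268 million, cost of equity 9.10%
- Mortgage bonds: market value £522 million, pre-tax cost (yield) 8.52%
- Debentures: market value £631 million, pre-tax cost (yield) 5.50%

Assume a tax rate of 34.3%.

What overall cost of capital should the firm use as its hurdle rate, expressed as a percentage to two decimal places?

Total capital V = 2268 + 522 + 631 = 3421.
Equity: weight = 2268/3421 = 0.6630; cost = 9.1%.
Mortgage bonds: weight = 522/3421 = 0.1526; after-tax cost = 8.52% × (1 − 34.3%) = 5.5976%.
Debentures: weight = 631/3421 = 0.1844; after-tax cost = 5.5% × (1 − 34.3%) = 3.6135%.
WACC = 0.6630 × 9.1000% + 0.1526 × 5.5976% + 0.1844 × 3.6135% = 7.5536%.

7.55%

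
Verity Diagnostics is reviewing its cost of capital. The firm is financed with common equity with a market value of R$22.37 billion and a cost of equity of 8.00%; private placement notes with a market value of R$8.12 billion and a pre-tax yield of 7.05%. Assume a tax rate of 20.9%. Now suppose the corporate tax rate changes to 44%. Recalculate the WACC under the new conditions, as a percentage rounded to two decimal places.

After the change:
Total capital V = 22.37 + 8.12 = 30.49.
Equity: weight = 22.37/30.49 = 0.7337; cost = 8%.
Private placement notes: weight = 8.12/30.49 = 0.2663; after-tax cost = 7.05% × (1 − 44%) = 3.9480%.
WACC = 0.7337 × 8.0000% + 0.2663 × 3.9480% = 6.9209%.

6.92%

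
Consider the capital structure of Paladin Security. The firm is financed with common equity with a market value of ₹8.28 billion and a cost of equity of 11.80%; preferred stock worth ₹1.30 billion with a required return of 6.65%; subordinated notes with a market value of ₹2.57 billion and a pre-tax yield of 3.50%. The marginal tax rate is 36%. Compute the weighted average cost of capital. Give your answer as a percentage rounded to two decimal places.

9.23%

Total capital V = 8.28 + 1.3 + 2.57 = 12.15.
Equity: weight = 8.28/12.15 = 0.6815; cost = 11.8%.
Preferred: weight = 1.3/12.15 = 0.1070; cost = 6.65%.
Subordinated notes: weight = 2.57/12.15 = 0.2115; after-tax cost = 3.5% × (1 − 36%) = 2.2400%.
WACC = 0.6815 × 11.8000% + 0.1070 × 6.6500% + 0.2115 × 2.2400% = 9.2268%.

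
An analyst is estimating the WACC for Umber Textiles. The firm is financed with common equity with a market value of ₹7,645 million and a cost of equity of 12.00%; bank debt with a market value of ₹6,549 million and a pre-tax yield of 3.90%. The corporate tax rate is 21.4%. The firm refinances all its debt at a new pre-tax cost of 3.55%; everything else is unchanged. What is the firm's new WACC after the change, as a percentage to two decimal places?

After the change:
Total capital V = 7645 + 6549 = 14194.
Equity: weight = 7645/14194 = 0.5386; cost = 12%.
Bank debt: weight = 6549/14194 = 0.4614; after-tax cost = 3.55% × (1 − 21.4%) = 2.7903%.
WACC = 0.5386 × 12.0000% + 0.4614 × 2.7903% = 7.7507%.

7.75%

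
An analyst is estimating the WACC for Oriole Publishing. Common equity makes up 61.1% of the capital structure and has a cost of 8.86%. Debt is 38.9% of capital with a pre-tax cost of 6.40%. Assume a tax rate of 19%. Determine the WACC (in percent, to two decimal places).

7.43%

After-tax cost of debt = 6.4% × (1 − 19%) = 5.1840%.
WACC = 0.611 × 8.8600% + 0.389 × 5.1840% = 7.4300%.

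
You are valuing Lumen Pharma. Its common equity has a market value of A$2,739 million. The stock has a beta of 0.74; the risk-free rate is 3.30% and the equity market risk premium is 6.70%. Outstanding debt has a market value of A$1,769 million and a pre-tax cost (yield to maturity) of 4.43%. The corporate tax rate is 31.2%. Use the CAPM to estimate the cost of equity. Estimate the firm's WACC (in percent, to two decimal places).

Cost of equity via CAPM: Re = 3.3% + 0.74 × 6.7% = 8.2580%.
Total capital V = 2739 + 1769 = 4508.
Equity: weight = 2739/4508 = 0.6076; cost = 8.258%.
Debt: weight = 1769/4508 = 0.3924; after-tax cost = 4.43% × (1 − 31.2%) = 3.0478%.
WACC = 0.6076 × 8.2580% + 0.3924 × 3.0478% = 6.2135%.

6.21%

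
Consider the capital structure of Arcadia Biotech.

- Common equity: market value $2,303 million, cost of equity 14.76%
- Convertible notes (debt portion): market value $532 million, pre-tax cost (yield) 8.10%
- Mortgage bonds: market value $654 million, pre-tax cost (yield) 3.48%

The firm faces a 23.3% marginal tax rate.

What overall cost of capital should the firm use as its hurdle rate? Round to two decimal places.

11.19%

Total capital V = 2303 + 532 + 654 = 3489.
Equity: weight = 2303/3489 = 0.6601; cost = 14.76%.
Convertible notes (debt portion): weight = 532/3489 = 0.1525; after-tax cost = 8.1% × (1 − 23.3%) = 6.2127%.
Mortgage bonds: weight = 654/3489 = 0.1874; after-tax cost = 3.48% × (1 − 23.3%) = 2.6692%.
WACC = 0.6601 × 14.7600% + 0.1525 × 6.2127% + 0.1874 × 2.6692% = 11.1903%.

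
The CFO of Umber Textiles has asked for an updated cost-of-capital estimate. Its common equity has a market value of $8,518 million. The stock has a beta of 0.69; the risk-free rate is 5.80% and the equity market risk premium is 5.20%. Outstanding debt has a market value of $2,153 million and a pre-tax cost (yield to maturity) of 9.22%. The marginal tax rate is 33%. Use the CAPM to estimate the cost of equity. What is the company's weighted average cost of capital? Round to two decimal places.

Cost of equity via CAPM: Re = 5.8% + 0.69 × 5.2% = 9.3880%.
Total capital V = 8518 + 2153 = 10671.
Equity: weight = 8518/10671 = 0.7982; cost = 9.388%.
Debt: weight = 2153/10671 = 0.2018; after-tax cost = 9.22% × (1 − 33%) = 6.1774%.
WACC = 0.7982 × 9.3880% + 0.2018 × 6.1774% = 8.7402%.

8.74%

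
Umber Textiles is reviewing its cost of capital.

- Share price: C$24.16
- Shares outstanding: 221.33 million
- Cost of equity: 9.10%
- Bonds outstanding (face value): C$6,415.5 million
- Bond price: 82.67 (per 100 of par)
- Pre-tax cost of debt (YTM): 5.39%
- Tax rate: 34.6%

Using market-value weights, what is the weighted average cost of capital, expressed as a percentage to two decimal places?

Market value of equity E = 24.16 × 221.33m = 5347.3328m. Market value of debt D = 6415.5m × 82.67/100 = 5303.69385m.
Total capital V = 5347.3328 + 5303.69385 = 10651.02665.
Equity: weight = 5347.3328/10651.02665 = 0.5020; cost = 9.1%.
Bonds outstanding: weight = 5303.69385/10651.02665 = 0.4980; after-tax cost = 5.39% × (1 − 34.6%) = 3.5251%.
WACC = 0.5020 × 9.1000% + 0.4980 × 3.5251% = 6.3240%.

6.32%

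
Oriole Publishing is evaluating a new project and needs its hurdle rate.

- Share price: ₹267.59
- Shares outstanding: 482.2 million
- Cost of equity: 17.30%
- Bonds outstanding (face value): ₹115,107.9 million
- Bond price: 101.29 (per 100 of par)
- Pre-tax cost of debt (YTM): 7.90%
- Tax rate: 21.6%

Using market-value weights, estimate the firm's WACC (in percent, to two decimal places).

Market value of equity E = 267.59 × 482.2m = 129031.898m. Market value of debt D = 115107.9m × 101.29/100 = 116592.79191m.
Total capital V = 129031.898 + 116592.79191 = 245624.68991.
Equity: weight = 129031.898/245624.68991 = 0.5253; cost = 17.3%.
Bonds outstanding: weight = 116592.79191/245624.68991 = 0.4747; after-tax cost = 7.9% × (1 − 21.6%) = 6.1936%.
WACC = 0.5253 × 17.3000% + 0.4747 × 6.1936% = 12.0280%.

12.03%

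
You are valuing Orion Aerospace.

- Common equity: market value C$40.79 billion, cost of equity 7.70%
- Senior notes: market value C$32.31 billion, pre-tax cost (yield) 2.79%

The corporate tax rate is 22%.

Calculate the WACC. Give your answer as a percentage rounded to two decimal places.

Total capital V = 40.79 + 32.31 = 73.1.
Equity: weight = 40.79/73.1 = 0.5580; cost = 7.7%.
Senior notes: weight = 32.31/73.1 = 0.4420; after-tax cost = 2.79% × (1 − 22%) = 2.1762%.
WACC = 0.5580 × 7.7000% + 0.4420 × 2.1762% = 5.2585%.

5.26%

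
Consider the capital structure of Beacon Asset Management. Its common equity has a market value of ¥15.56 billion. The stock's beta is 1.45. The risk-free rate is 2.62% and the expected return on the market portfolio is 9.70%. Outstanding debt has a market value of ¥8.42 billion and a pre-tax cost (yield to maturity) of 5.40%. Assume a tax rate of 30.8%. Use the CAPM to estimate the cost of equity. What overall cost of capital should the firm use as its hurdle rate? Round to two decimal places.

Market risk premium = 9.7% − 2.62% = 7.08%.
Cost of equity via CAPM: Re = 2.62% + 1.45 × 7.08% = 12.8860%.
Total capital V = 15.56 + 8.42 = 23.98.
Equity: weight = 15.56/23.98 = 0.6489; cost = 12.886%.
Debt: weight = 8.42/23.98 = 0.3511; after-tax cost = 5.4% × (1 − 30.8%) = 3.7368%.
WACC = 0.6489 × 12.8860% + 0.3511 × 3.7368% = 9.6735%.

9.67%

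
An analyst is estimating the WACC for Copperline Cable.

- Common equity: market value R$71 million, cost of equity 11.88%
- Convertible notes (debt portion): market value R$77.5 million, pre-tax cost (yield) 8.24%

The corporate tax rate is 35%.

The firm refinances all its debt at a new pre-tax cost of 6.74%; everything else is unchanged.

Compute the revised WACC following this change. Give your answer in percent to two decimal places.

After the change:
Total capital V = 71 + 77.5 = 148.5.
Equity: weight = 71/148.5 = 0.4781; cost = 11.88%.
Convertible notes (debt portion): weight = 77.5/148.5 = 0.5219; after-tax cost = 6.74% × (1 − 35%) = 4.3810%.
WACC = 0.4781 × 11.8800% + 0.5219 × 4.3810% = 7.9664%.

7.97%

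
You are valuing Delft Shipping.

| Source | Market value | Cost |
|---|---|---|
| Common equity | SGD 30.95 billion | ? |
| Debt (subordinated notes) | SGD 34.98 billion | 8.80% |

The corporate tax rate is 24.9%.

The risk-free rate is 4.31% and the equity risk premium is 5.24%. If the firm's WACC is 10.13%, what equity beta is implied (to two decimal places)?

Total capital V = 30.95 + 34.98 = 65.93.
Equity weight = 30.95/65.93 = 0.4694.
Subordinated notes weight = 34.98/65.93 = 0.5306.
Debt contribution = 0.5306 × 8.8% × (1 − 24.9%) = 3.5064%.
Required equity contribution = 10.13% − 3.5064% = 6.6236%  ⇒  Re = 14.1097%.
CAPM: 14.1097% = 4.31% + β × 5.24%  ⇒  β = 1.8702.

1.87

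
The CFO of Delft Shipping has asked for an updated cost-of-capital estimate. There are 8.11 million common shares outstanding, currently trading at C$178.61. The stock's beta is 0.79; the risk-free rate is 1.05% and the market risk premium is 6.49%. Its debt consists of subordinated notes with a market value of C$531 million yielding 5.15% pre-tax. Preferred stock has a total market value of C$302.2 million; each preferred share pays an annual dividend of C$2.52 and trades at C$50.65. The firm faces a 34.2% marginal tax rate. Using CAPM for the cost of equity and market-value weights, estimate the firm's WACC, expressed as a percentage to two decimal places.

5.37%

Cost of equity via CAPM: Re = 1.05% + 0.79 × 6.49% = 6.1771%.
Cost of preferred: Rp = 2.52 / 50.65 = 4.9753%.
Market value of equity E = 178.61 × 8.11m = 1448.5271m.
Total capital V = 1448.5271 + 302.2 + 531 = 2281.7271.
Equity: weight = 1448.5271/2281.7271 = 0.6348; cost = 6.1771%.
Preferred: weight = 302.2/2281.7271 = 0.1324; cost = 4.9753%.
Subordinated notes: weight = 531/2281.7271 = 0.2327; after-tax cost = 5.15% × (1 − 34.2%) = 3.3887%.
WACC = 0.6348 × 6.1771% + 0.1324 × 4.9753% + 0.2327 × 3.3887% = 5.3690%.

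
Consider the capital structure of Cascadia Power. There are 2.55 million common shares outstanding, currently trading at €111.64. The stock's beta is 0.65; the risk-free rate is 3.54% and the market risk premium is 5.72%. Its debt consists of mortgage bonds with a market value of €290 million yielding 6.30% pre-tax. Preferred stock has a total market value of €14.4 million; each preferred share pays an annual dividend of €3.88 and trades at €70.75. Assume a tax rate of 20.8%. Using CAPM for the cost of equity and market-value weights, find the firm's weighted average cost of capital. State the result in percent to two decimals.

Cost of equity via CAPM: Re = 3.54% + 0.65 × 5.72% = 7.2580%.
Cost of preferred: Rp = 3.88 / 70.75 = 5.4841%.
Market value of equity E = 111.64 × 2.55m = 284.682m.
Total capital V = 284.682 + 14.4 + 290 = 589.082.
Equity: weight = 284.682/589.082 = 0.4833; cost = 7.258%.
Preferred: weight = 14.4/589.082 = 0.0244; cost = 5.4841%.
Mortgage bonds: weight = 290/589.082 = 0.4923; after-tax cost = 6.3% × (1 − 20.8%) = 4.9896%.
WACC = 0.4833 × 7.2580% + 0.0244 × 5.4841% + 0.4923 × 4.9896% = 6.0979%.

6.10%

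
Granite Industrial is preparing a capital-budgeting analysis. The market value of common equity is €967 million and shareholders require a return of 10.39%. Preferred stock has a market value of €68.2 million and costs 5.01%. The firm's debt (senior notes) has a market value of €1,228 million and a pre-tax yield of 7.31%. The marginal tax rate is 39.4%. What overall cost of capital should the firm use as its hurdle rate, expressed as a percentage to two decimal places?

6.99%

Total capital V = 967 + 68.2 + 1228 = 2263.2.
Equity: weight = 967/2263.2 = 0.4273; cost = 10.39%.
Preferred: weight = 68.2/2263.2 = 0.0301; cost = 5.01%.
Senior notes: weight = 1228/2263.2 = 0.5426; after-tax cost = 7.31% × (1 − 39.4%) = 4.4299%.
WACC = 0.4273 × 10.3900% + 0.0301 × 5.0100% + 0.5426 × 4.4299% = 6.9939%.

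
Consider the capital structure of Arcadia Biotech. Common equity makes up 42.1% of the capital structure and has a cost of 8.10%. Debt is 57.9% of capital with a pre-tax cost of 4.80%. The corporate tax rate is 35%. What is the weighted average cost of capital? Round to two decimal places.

5.22%

After-tax cost of debt = 4.8% × (1 − 35%) = 3.1200%.
WACC = 0.421 × 8.1000% + 0.579 × 3.1200% = 5.2166%.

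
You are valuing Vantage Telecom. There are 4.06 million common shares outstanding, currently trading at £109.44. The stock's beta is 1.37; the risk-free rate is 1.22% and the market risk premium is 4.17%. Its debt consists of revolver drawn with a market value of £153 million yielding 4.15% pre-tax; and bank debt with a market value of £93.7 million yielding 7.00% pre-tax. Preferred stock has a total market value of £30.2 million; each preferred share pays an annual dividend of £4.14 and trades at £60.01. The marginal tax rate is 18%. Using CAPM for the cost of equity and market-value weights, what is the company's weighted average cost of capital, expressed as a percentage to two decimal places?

6.03%

Cost of equity via CAPM: Re = 1.22% + 1.37 × 4.17% = 6.9329%.
Cost of preferred: Rp = 4.14 / 60.01 = 6.8989%.
Market value of equity E = 109.44 × 4.06m = 444.3264m.
Total capital V = 444.3264 + 30.2 + 153 + 93.7 = 721.2264.
Equity: weight = 444.3264/721.2264 = 0.6161; cost = 6.9329%.
Preferred: weight = 30.2/721.2264 = 0.0419; cost = 6.8989%.
Revolver drawn: weight = 153/721.2264 = 0.2121; after-tax cost = 4.15% × (1 − 18%) = 3.4030%.
Bank debt: weight = 93.7/721.2264 = 0.1299; after-tax cost = 7% × (1 − 18%) = 5.7400%.
WACC = 0.6161 × 6.9329% + 0.0419 × 6.8989% + 0.2121 × 3.4030% + 0.1299 × 5.7400% = 6.0277%.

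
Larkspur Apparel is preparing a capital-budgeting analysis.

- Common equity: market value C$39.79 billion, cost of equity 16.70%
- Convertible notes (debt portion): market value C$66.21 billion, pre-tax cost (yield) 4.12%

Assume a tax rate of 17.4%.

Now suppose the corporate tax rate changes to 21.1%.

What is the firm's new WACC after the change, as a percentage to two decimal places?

After the change:
Total capital V = 39.79 + 66.21 = 106.
Equity: weight = 39.79/106 = 0.3754; cost = 16.7%.
Convertible notes (debt portion): weight = 66.21/106 = 0.6246; after-tax cost = 4.12% × (1 − 21.1%) = 3.2507%.
WACC = 0.3754 × 16.7000% + 0.6246 × 3.2507% = 8.2993%.

8.30%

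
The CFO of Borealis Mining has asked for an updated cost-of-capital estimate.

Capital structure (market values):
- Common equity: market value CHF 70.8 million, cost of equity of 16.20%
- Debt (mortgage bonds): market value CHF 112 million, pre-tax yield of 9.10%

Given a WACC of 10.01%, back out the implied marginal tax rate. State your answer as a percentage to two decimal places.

33.00%

Total capital V = 70.8 + 112 = 182.8.
Equity weight = 70.8/182.8 = 0.3873.
Mortgage bonds weight = 112/182.8 = 0.6127.
Equity contribution = 0.3873 × 16.2% = 6.2744%.
Debt contribution must be 10.01% − 6.2744% = 3.7356%.
0.6127 × 9.1% × (1 − T) = 3.7356%  ⇒  (1 − T) = 0.6700.
T = 32.9996%.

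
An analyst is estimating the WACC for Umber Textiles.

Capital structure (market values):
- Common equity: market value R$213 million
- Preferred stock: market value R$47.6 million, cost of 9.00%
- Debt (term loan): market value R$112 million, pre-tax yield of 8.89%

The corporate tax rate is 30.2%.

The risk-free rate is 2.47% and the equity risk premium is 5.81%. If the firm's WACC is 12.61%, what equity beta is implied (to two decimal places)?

2.46

Total capital V = 213 + 47.6 + 112 = 372.6.
Equity weight = 213/372.6 = 0.5717.
Preferred weight = 47.6/372.6 = 0.1278.
Term loan weight = 112/372.6 = 0.3006.
Debt contribution = 0.3006 × 8.89% × (1 − 30.2%) = 1.8652%.
Preferred contribution = 0.1278 × 9% = 1.1498%.
Required equity contribution = 12.61% − 3.0150% = 9.5950%  ⇒  Re = 16.7845%.
CAPM: 16.7845% = 2.47% + β × 5.81%  ⇒  β = 2.4638.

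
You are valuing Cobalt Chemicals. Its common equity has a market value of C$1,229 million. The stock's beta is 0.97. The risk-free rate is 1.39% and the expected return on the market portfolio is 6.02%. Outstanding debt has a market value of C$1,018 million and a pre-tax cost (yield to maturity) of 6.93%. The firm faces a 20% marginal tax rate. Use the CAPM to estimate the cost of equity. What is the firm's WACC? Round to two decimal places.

Market risk premium = 6.02% − 1.39% = 4.63%.
Cost of equity via CAPM: Re = 1.39% + 0.97 × 4.63% = 5.8811%.
Total capital V = 1229 + 1018 = 2247.
Equity: weight = 1229/2247 = 0.5470; cost = 5.8811%.
Debt: weight = 1018/2247 = 0.4530; after-tax cost = 6.93% × (1 − 20%) = 5.5440%.
WACC = 0.5470 × 5.8811% + 0.4530 × 5.5440% = 5.7284%.

5.73%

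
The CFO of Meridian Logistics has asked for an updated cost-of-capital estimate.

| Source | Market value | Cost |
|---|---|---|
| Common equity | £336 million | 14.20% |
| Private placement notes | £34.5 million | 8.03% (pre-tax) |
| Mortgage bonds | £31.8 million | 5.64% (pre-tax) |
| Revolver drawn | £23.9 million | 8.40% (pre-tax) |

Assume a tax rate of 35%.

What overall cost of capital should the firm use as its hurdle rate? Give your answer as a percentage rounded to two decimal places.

Total capital V = 336 + 34.5 + 31.8 + 23.9 = 426.2.
Equity: weight = 336/426.2 = 0.7884; cost = 14.2%.
Private placement notes: weight = 34.5/426.2 = 0.0809; after-tax cost = 8.03% × (1 − 35%) = 5.2195%.
Mortgage bonds: weight = 31.8/426.2 = 0.0746; after-tax cost = 5.64% × (1 − 35%) = 3.6660%.
Revolver drawn: weight = 23.9/426.2 = 0.0561; after-tax cost = 8.4% × (1 − 35%) = 5.4600%.
WACC = 0.7884 × 14.2000% + 0.0809 × 5.2195% + 0.0746 × 3.6660% + 0.0561 × 5.4600% = 12.1970%.

12.20%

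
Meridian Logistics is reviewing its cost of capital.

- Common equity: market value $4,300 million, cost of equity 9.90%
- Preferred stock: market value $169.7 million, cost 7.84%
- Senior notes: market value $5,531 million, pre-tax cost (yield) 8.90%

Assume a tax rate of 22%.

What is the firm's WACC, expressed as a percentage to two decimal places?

Total capital V = 4300 + 169.7 + 5531 = 10000.7.
Equity: weight = 4300/10000.7 = 0.4300; cost = 9.9%.
Preferred: weight = 169.7/10000.7 = 0.0170; cost = 7.84%.
Senior notes: weight = 5531/10000.7 = 0.5531; after-tax cost = 8.9% × (1 − 22%) = 6.9420%.
WACC = 0.4300 × 9.9000% + 0.0170 × 7.8400% + 0.5531 × 6.9420% = 8.2291%.

8.23%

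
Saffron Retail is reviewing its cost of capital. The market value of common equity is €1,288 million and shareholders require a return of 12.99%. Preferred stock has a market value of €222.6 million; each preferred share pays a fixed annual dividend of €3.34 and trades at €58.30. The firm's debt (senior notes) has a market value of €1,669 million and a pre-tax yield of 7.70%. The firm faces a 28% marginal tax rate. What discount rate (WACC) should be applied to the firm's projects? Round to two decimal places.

Cost of preferred: Rp = 3.34 / 58.3 = 5.7290%.
Total capital V = 1288 + 222.6 + 1669 = 3179.6.
Equity: weight = 1288/3179.6 = 0.4051; cost = 12.99%.
Preferred: weight = 222.6/3179.6 = 0.0700; cost = 5.729%.
Senior notes: weight = 1669/3179.6 = 0.5249; after-tax cost = 7.7% × (1 − 28%) = 5.5440%.
WACC = 0.4051 × 12.9900% + 0.0700 × 5.7290% + 0.5249 × 5.5440% = 8.5732%.

8.57%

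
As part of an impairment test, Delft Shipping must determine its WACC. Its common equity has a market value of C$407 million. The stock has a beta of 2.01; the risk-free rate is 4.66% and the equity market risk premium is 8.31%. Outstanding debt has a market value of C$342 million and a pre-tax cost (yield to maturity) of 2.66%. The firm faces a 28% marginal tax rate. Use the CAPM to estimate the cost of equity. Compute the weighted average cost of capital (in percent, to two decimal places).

Cost of equity via CAPM: Re = 4.66% + 2.01 × 8.31% = 21.3631%.
Total capital V = 407 + 342 = 749.
Equity: weight = 407/749 = 0.5434; cost = 21.3631%.
Debt: weight = 342/749 = 0.4566; after-tax cost = 2.66% × (1 − 28%) = 1.9152%.
WACC = 0.5434 × 21.3631% + 0.4566 × 1.9152% = 12.4830%.

12.48%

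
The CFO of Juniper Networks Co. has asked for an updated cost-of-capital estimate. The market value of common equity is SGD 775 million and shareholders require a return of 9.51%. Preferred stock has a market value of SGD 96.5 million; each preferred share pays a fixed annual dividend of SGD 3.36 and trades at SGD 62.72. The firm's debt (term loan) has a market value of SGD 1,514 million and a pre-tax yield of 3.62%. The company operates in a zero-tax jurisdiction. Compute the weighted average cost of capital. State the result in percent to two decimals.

5.60%

Cost of preferred: Rp = 3.36 / 62.72 = 5.3571%.
Total capital V = 775 + 96.5 + 1514 = 2385.5.
Equity: weight = 775/2385.5 = 0.3249; cost = 9.51%.
Preferred: weight = 96.5/2385.5 = 0.0405; cost = 5.3571%.
Term loan: weight = 1514/2385.5 = 0.6347; after-tax cost = 3.62% × (1 − 0%) = 3.6200%.
WACC = 0.3249 × 9.5100% + 0.0405 × 5.3571% + 0.6347 × 3.6200% = 5.6038%.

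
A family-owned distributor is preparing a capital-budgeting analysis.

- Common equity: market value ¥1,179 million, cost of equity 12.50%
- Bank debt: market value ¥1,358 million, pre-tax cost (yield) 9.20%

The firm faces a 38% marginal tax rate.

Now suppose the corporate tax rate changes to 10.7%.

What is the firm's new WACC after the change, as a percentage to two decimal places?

10.21%

After the change:
Total capital V = 1179 + 1358 = 2537.
Equity: weight = 1179/2537 = 0.4647; cost = 12.5%.
Bank debt: weight = 1358/2537 = 0.5353; after-tax cost = 9.2% × (1 − 10.7%) = 8.2156%.
WACC = 0.4647 × 12.5000% + 0.5353 × 8.2156% = 10.2067%.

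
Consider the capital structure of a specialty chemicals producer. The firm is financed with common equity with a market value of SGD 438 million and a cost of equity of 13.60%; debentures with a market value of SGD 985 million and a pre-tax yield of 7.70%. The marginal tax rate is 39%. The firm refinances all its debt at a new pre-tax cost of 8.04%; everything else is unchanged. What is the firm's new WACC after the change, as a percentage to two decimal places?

After the change:
Total capital V = 438 + 985 = 1423.
Equity: weight = 438/1423 = 0.3078; cost = 13.6%.
Debentures: weight = 985/1423 = 0.6922; after-tax cost = 8.04% × (1 − 39%) = 4.9044%.
WACC = 0.3078 × 13.6000% + 0.6922 × 4.9044% = 7.5809%.

7.58%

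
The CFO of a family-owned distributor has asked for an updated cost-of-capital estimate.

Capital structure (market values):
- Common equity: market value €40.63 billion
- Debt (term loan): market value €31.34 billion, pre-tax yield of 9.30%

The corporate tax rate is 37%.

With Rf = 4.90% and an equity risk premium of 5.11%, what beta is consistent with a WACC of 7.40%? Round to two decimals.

0.72

Total capital V = 40.63 + 31.34 = 71.97.
Equity weight = 40.63/71.97 = 0.5645.
Term loan weight = 31.34/71.97 = 0.4355.
Debt contribution = 0.4355 × 9.3% × (1 − 37%) = 2.5514%.
Required equity contribution = 7.4% − 2.5514% = 4.8486%  ⇒  Re = 8.5887%.
CAPM: 8.5887% = 4.9% + β × 5.11%  ⇒  β = 0.7218.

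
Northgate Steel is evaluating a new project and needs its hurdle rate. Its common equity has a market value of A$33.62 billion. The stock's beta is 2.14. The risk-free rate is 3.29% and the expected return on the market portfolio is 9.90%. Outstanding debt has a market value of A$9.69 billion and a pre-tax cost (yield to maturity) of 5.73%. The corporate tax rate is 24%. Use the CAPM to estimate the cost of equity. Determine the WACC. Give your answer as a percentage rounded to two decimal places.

14.51%

Market risk premium = 9.9% − 3.29% = 6.61%.
Cost of equity via CAPM: Re = 3.29% + 2.14 × 6.61% = 17.4354%.
Total capital V = 33.62 + 9.69 = 43.31.
Equity: weight = 33.62/43.31 = 0.7763; cost = 17.4354%.
Debt: weight = 9.69/43.31 = 0.2237; after-tax cost = 5.73% × (1 − 24%) = 4.3548%.
WACC = 0.7763 × 17.4354% + 0.2237 × 4.3548% = 14.5088%.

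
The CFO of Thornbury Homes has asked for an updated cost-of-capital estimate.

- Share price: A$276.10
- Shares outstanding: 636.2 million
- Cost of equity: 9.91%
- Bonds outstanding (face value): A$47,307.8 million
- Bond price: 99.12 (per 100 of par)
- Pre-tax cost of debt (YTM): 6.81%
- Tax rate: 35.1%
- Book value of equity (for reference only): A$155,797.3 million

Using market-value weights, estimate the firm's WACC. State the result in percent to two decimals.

Market value of equity E = 276.1 × 636.2m = 175654.82m. Market value of debt D = 47307.8m × 99.12/100 = 46891.49136m.
Total capital V = 175654.82 + 46891.49136 = 222546.31136.
Equity: weight = 175654.82/222546.31136 = 0.7893; cost = 9.91%.
Bonds outstanding: weight = 46891.49136/222546.31136 = 0.2107; after-tax cost = 6.81% × (1 − 35.1%) = 4.4197%.
WACC = 0.7893 × 9.9100% + 0.2107 × 4.4197% = 8.7532%.

8.75%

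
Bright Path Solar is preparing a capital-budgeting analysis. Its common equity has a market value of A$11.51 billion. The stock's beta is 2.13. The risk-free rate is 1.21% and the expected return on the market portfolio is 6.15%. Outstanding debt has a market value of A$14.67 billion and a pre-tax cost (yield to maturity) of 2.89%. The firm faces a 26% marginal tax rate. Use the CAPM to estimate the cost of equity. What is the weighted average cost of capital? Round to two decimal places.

6.36%

Market risk premium = 6.15% − 1.21% = 4.94%.
Cost of equity via CAPM: Re = 1.21% + 2.13 × 4.94% = 11.7322%.
Total capital V = 11.51 + 14.67 = 26.18.
Equity: weight = 11.51/26.18 = 0.4396; cost = 11.7322%.
Debt: weight = 14.67/26.18 = 0.5604; after-tax cost = 2.89% × (1 − 26%) = 2.1386%.
WACC = 0.4396 × 11.7322% + 0.5604 × 2.1386% = 6.3564%.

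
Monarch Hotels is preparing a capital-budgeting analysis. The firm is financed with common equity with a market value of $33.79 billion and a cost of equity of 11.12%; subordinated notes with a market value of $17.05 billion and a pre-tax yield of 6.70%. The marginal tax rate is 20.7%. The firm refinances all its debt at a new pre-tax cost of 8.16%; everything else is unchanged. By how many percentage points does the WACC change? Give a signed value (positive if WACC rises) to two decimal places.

+0.39 pp

Current WACC:
Total capital V = 33.79 + 17.05 = 50.84.
Equity: weight = 33.79/50.84 = 0.6646; cost = 11.12%.
Subordinated notes: weight = 17.05/50.84 = 0.3354; after-tax cost = 6.7% × (1 − 20.7%) = 5.3131%.
WACC = 0.6646 × 11.1200% + 0.3354 × 5.3131% = 9.1726%.
After the change:
Total capital V = 33.79 + 17.05 = 50.84.
Equity: weight = 33.79/50.84 = 0.6646; cost = 11.12%.
Subordinated notes: weight = 17.05/50.84 = 0.3354; after-tax cost = 8.16% × (1 − 20.7%) = 6.4709%.
WACC = 0.6646 × 11.1200% + 0.3354 × 6.4709% = 9.5608%.
Change in WACC = 9.5608% − 9.1726% = 0.3883 pp.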